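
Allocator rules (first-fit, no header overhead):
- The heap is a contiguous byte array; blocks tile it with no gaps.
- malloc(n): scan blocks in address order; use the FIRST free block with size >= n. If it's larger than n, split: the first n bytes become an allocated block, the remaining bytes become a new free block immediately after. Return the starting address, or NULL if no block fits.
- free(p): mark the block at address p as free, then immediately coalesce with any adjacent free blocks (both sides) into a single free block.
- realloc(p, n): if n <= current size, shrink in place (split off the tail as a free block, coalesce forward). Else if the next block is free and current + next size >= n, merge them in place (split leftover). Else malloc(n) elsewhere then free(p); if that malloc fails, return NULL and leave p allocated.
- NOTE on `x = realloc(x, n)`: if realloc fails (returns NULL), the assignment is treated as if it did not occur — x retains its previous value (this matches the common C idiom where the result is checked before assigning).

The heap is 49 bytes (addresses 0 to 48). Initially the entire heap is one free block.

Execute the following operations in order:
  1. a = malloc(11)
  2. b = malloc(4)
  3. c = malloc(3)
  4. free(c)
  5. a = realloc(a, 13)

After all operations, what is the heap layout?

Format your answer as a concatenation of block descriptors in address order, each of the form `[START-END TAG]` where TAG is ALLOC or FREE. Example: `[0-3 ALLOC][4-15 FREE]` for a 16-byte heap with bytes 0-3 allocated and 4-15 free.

Op 1: a = malloc(11) -> a = 0; heap: [0-10 ALLOC][11-48 FREE]
Op 2: b = malloc(4) -> b = 11; heap: [0-10 ALLOC][11-14 ALLOC][15-48 FREE]
Op 3: c = malloc(3) -> c = 15; heap: [0-10 ALLOC][11-14 ALLOC][15-17 ALLOC][18-48 FREE]
Op 4: free(c) -> (freed c); heap: [0-10 ALLOC][11-14 ALLOC][15-48 FREE]
Op 5: a = realloc(a, 13) -> a = 15; heap: [0-10 FREE][11-14 ALLOC][15-27 ALLOC][28-48 FREE]

Answer: [0-10 FREE][11-14 ALLOC][15-27 ALLOC][28-48 FREE]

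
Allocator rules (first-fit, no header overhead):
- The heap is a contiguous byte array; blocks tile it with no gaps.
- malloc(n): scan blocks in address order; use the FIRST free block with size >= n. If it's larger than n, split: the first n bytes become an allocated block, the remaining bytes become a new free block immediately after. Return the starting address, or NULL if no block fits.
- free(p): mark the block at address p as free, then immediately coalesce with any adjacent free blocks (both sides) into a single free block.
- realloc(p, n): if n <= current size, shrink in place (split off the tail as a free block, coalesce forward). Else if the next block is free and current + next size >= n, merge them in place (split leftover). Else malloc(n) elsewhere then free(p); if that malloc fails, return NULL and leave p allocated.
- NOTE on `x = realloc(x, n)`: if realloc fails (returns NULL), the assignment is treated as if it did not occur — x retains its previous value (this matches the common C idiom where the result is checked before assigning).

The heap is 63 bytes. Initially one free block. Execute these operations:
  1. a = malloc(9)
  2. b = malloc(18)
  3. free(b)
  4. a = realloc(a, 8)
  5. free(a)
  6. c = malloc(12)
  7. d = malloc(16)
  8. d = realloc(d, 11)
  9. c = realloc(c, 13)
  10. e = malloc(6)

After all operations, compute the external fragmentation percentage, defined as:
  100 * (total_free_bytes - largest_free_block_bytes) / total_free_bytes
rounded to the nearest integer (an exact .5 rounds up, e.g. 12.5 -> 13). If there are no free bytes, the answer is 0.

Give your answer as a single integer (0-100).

Op 1: a = malloc(9) -> a = 0; heap: [0-8 ALLOC][9-62 FREE]
Op 2: b = malloc(18) -> b = 9; heap: [0-8 ALLOC][9-26 ALLOC][27-62 FREE]
Op 3: free(b) -> (freed b); heap: [0-8 ALLOC][9-62 FREE]
Op 4: a = realloc(a, 8) -> a = 0; heap: [0-7 ALLOC][8-62 FREE]
Op 5: free(a) -> (freed a); heap: [0-62 FREE]
Op 6: c = malloc(12) -> c = 0; heap: [0-11 ALLOC][12-62 FREE]
Op 7: d = malloc(16) -> d = 12; heap: [0-11 ALLOC][12-27 ALLOC][28-62 FREE]
Op 8: d = realloc(d, 11) -> d = 12; heap: [0-11 ALLOC][12-22 ALLOC][23-62 FREE]
Op 9: c = realloc(c, 13) -> c = 23; heap: [0-11 FREE][12-22 ALLOC][23-35 ALLOC][36-62 FREE]
Op 10: e = malloc(6) -> e = 0; heap: [0-5 ALLOC][6-11 FREE][12-22 ALLOC][23-35 ALLOC][36-62 FREE]
Free blocks: [6 27] total_free=33 largest=27 -> 100*(33-27)/33 = 600/33 ≈ 18.182 -> rounds to 18

Answer: 18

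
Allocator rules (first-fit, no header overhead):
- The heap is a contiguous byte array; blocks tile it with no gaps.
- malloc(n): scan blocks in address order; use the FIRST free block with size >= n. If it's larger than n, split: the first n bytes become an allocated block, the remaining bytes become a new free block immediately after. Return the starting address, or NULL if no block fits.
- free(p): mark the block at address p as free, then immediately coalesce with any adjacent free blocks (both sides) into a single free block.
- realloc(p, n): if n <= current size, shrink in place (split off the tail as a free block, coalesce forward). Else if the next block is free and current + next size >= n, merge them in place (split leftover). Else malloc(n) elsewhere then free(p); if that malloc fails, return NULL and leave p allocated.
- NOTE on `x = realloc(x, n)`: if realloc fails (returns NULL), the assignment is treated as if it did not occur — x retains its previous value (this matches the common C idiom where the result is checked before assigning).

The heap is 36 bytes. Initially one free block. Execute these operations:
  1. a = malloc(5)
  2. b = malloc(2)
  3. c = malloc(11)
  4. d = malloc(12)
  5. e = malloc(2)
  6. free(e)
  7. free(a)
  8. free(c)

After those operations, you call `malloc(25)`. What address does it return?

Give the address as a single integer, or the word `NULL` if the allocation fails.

Answer: NULL

Derivation:
Op 1: a = malloc(5) -> a = 0; heap: [0-4 ALLOC][5-35 FREE]
Op 2: b = malloc(2) -> b = 5; heap: [0-4 ALLOC][5-6 ALLOC][7-35 FREE]
Op 3: c = malloc(11) -> c = 7; heap: [0-4 ALLOC][5-6 ALLOC][7-17 ALLOC][18-35 FREE]
Op 4: d = malloc(12) -> d = 18; heap: [0-4 ALLOC][5-6 ALLOC][7-17 ALLOC][18-29 ALLOC][30-35 FREE]
Op 5: e = malloc(2) -> e = 30; heap: [0-4 ALLOC][5-6 ALLOC][7-17 ALLOC][18-29 ALLOC][30-31 ALLOC][32-35 FREE]
Op 6: free(e) -> (freed e); heap: [0-4 ALLOC][5-6 ALLOC][7-17 ALLOC][18-29 ALLOC][30-35 FREE]
Op 7: free(a) -> (freed a); heap: [0-4 FREE][5-6 ALLOC][7-17 ALLOC][18-29 ALLOC][30-35 FREE]
Op 8: free(c) -> (freed c); heap: [0-4 FREE][5-6 ALLOC][7-17 FREE][18-29 ALLOC][30-35 FREE]
malloc(25): first-fit scan over [0-4 FREE][5-6 ALLOC][7-17 FREE][18-29 ALLOC][30-35 FREE] -> NULL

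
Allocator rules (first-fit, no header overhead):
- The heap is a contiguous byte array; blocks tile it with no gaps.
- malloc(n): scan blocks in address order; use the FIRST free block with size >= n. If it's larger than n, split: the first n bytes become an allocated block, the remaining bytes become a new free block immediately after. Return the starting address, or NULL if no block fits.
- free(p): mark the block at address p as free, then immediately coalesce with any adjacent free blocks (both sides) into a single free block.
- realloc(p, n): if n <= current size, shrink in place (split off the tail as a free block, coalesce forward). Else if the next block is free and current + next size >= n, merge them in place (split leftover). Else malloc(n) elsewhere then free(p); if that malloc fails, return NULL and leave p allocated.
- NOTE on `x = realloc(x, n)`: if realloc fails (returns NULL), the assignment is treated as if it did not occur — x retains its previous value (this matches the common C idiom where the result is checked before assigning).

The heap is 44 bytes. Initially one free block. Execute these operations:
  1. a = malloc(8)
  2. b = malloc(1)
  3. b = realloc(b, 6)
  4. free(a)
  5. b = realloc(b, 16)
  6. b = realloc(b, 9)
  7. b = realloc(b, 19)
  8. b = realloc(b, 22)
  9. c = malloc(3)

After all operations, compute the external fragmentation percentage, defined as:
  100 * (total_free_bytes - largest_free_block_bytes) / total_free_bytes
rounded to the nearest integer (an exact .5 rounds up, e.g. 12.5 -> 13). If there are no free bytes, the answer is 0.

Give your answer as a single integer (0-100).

Op 1: a = malloc(8) -> a = 0; heap: [0-7 ALLOC][8-43 FREE]
Op 2: b = malloc(1) -> b = 8; heap: [0-7 ALLOC][8-8 ALLOC][9-43 FREE]
Op 3: b = realloc(b, 6) -> b = 8; heap: [0-7 ALLOC][8-13 ALLOC][14-43 FREE]
Op 4: free(a) -> (freed a); heap: [0-7 FREE][8-13 ALLOC][14-43 FREE]
Op 5: b = realloc(b, 16) -> b = 8; heap: [0-7 FREE][8-23 ALLOC][24-43 FREE]
Op 6: b = realloc(b, 9) -> b = 8; heap: [0-7 FREE][8-16 ALLOC][17-43 FREE]
Op 7: b = realloc(b, 19) -> b = 8; heap: [0-7 FREE][8-26 ALLOC][27-43 FREE]
Op 8: b = realloc(b, 22) -> b = 8; heap: [0-7 FREE][8-29 ALLOC][30-43 FREE]
Op 9: c = malloc(3) -> c = 0; heap: [0-2 ALLOC][3-7 FREE][8-29 ALLOC][30-43 FREE]
Free blocks: [5 14] total_free=19 largest=14 -> 100*(19-14)/19 = 500/19 ≈ 26.316 -> rounds to 26

Answer: 26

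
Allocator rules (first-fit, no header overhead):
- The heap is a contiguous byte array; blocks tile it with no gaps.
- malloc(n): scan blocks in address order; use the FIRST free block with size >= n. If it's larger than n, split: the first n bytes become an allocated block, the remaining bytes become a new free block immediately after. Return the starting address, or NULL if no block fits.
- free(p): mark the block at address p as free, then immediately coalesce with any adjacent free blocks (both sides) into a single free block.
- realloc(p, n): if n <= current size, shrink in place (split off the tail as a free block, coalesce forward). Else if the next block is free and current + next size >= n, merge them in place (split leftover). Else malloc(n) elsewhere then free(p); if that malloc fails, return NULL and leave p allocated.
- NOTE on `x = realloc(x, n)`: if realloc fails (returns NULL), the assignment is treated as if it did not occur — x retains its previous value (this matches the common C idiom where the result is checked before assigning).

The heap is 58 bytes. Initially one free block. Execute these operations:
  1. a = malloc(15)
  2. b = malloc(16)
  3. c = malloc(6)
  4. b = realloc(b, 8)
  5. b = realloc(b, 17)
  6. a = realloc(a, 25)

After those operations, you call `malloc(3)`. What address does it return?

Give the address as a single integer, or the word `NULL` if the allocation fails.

Op 1: a = malloc(15) -> a = 0; heap: [0-14 ALLOC][15-57 FREE]
Op 2: b = malloc(16) -> b = 15; heap: [0-14 ALLOC][15-30 ALLOC][31-57 FREE]
Op 3: c = malloc(6) -> c = 31; heap: [0-14 ALLOC][15-30 ALLOC][31-36 ALLOC][37-57 FREE]
Op 4: b = realloc(b, 8) -> b = 15; heap: [0-14 ALLOC][15-22 ALLOC][23-30 FREE][31-36 ALLOC][37-57 FREE]
Op 5: b = realloc(b, 17) -> b = 37; heap: [0-14 ALLOC][15-30 FREE][31-36 ALLOC][37-53 ALLOC][54-57 FREE]
Op 6: a = realloc(a, 25) -> a = 0; heap: [0-24 ALLOC][25-30 FREE][31-36 ALLOC][37-53 ALLOC][54-57 FREE]
malloc(3): first-fit scan over [0-24 ALLOC][25-30 FREE][31-36 ALLOC][37-53 ALLOC][54-57 FREE] -> 25

Answer: 25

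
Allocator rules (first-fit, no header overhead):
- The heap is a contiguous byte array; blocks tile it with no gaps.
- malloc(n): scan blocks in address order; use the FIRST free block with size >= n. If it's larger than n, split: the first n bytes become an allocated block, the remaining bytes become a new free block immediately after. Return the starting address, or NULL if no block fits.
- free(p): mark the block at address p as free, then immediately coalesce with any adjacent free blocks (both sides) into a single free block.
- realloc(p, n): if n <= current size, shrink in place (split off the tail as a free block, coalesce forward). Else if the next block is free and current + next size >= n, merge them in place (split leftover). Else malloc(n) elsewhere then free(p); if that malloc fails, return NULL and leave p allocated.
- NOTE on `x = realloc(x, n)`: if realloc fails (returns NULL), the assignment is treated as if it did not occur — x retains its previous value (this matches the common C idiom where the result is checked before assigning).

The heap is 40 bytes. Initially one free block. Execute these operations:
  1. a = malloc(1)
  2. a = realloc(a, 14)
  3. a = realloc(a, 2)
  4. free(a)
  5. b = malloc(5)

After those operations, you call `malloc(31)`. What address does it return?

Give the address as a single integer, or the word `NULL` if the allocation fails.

Op 1: a = malloc(1) -> a = 0; heap: [0-0 ALLOC][1-39 FREE]
Op 2: a = realloc(a, 14) -> a = 0; heap: [0-13 ALLOC][14-39 FREE]
Op 3: a = realloc(a, 2) -> a = 0; heap: [0-1 ALLOC][2-39 FREE]
Op 4: free(a) -> (freed a); heap: [0-39 FREE]
Op 5: b = malloc(5) -> b = 0; heap: [0-4 ALLOC][5-39 FREE]
malloc(31): first-fit scan over [0-4 ALLOC][5-39 FREE] -> 5

Answer: 5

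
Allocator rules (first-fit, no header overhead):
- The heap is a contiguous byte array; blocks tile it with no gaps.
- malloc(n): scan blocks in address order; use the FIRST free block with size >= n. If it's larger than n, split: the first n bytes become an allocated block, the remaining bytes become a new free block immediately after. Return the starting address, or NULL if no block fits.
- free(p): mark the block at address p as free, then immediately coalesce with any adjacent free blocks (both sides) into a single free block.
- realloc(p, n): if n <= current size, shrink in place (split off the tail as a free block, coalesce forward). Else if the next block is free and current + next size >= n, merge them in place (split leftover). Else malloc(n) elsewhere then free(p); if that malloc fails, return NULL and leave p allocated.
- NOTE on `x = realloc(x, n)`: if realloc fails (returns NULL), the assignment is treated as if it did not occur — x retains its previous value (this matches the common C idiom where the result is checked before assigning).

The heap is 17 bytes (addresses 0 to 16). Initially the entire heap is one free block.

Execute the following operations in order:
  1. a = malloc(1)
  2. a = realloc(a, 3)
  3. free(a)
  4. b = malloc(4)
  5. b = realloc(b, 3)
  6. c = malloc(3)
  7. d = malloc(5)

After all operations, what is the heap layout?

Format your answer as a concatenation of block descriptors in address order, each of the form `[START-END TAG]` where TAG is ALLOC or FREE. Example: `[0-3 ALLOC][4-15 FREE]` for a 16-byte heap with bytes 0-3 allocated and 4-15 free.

Answer: [0-2 ALLOC][3-5 ALLOC][6-10 ALLOC][11-16 FREE]

Derivation:
Op 1: a = malloc(1) -> a = 0; heap: [0-0 ALLOC][1-16 FREE]
Op 2: a = realloc(a, 3) -> a = 0; heap: [0-2 ALLOC][3-16 FREE]
Op 3: free(a) -> (freed a); heap: [0-16 FREE]
Op 4: b = malloc(4) -> b = 0; heap: [0-3 ALLOC][4-16 FREE]
Op 5: b = realloc(b, 3) -> b = 0; heap: [0-2 ALLOC][3-16 FREE]
Op 6: c = malloc(3) -> c = 3; heap: [0-2 ALLOC][3-5 ALLOC][6-16 FREE]
Op 7: d = malloc(5) -> d = 6; heap: [0-2 ALLOC][3-5 ALLOC][6-10 ALLOC][11-16 FREE]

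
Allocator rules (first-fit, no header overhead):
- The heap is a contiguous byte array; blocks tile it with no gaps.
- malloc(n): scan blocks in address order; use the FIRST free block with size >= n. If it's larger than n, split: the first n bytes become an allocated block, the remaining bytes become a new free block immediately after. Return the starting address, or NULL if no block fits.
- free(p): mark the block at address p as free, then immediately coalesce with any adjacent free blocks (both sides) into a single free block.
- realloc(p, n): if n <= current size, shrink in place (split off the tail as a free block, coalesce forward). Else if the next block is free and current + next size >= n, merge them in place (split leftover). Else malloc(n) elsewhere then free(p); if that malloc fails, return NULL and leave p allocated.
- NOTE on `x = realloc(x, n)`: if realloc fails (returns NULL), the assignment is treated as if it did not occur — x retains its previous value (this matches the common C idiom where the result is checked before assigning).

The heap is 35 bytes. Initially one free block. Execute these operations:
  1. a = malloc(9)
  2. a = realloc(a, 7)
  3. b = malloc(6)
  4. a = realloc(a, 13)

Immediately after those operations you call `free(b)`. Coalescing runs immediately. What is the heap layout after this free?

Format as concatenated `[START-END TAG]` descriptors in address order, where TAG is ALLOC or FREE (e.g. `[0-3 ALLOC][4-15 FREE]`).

Answer: [0-12 FREE][13-25 ALLOC][26-34 FREE]

Derivation:
Op 1: a = malloc(9) -> a = 0; heap: [0-8 ALLOC][9-34 FREE]
Op 2: a = realloc(a, 7) -> a = 0; heap: [0-6 ALLOC][7-34 FREE]
Op 3: b = malloc(6) -> b = 7; heap: [0-6 ALLOC][7-12 ALLOC][13-34 FREE]
Op 4: a = realloc(a, 13) -> a = 13; heap: [0-6 FREE][7-12 ALLOC][13-25 ALLOC][26-34 FREE]
free(b): b = 7 -> block [7-12 ALLOC]; mark free, coalesce with adjacent free neighbors -> [0-12 FREE][13-25 ALLOC][26-34 FREE]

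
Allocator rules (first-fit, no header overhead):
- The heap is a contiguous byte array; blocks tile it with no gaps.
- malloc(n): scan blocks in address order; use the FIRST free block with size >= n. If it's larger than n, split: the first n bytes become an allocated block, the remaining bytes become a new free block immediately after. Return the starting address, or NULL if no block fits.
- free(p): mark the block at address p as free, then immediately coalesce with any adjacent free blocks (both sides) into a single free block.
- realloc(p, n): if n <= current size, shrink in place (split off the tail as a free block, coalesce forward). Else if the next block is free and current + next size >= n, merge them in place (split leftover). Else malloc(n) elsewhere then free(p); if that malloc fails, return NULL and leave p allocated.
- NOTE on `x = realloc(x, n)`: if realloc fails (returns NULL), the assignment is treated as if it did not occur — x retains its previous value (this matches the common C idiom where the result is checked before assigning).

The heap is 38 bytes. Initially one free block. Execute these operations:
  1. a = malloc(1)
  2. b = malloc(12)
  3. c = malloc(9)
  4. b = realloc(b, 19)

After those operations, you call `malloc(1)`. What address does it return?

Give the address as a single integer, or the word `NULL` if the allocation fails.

Answer: 22

Derivation:
Op 1: a = malloc(1) -> a = 0; heap: [0-0 ALLOC][1-37 FREE]
Op 2: b = malloc(12) -> b = 1; heap: [0-0 ALLOC][1-12 ALLOC][13-37 FREE]
Op 3: c = malloc(9) -> c = 13; heap: [0-0 ALLOC][1-12 ALLOC][13-21 ALLOC][22-37 FREE]
Op 4: b = realloc(b, 19) -> NULL (b unchanged); heap: [0-0 ALLOC][1-12 ALLOC][13-21 ALLOC][22-37 FREE]
malloc(1): first-fit scan over [0-0 ALLOC][1-12 ALLOC][13-21 ALLOC][22-37 FREE] -> 22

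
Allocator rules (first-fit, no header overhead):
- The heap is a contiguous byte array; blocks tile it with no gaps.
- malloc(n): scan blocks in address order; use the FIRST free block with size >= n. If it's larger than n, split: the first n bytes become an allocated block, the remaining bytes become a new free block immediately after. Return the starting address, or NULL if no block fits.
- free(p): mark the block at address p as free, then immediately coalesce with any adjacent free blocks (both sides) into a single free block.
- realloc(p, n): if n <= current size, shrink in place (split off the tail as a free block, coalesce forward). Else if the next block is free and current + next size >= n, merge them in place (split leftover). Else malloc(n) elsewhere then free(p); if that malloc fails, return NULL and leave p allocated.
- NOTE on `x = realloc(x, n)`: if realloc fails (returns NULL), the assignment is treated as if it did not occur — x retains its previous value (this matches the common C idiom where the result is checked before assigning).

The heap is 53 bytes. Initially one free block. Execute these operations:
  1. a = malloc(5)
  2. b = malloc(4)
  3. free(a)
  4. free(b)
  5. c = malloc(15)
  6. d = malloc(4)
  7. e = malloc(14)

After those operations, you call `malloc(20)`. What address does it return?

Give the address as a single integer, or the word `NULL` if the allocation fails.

Answer: 33

Derivation:
Op 1: a = malloc(5) -> a = 0; heap: [0-4 ALLOC][5-52 FREE]
Op 2: b = malloc(4) -> b = 5; heap: [0-4 ALLOC][5-8 ALLOC][9-52 FREE]
Op 3: free(a) -> (freed a); heap: [0-4 FREE][5-8 ALLOC][9-52 FREE]
Op 4: free(b) -> (freed b); heap: [0-52 FREE]
Op 5: c = malloc(15) -> c = 0; heap: [0-14 ALLOC][15-52 FREE]
Op 6: d = malloc(4) -> d = 15; heap: [0-14 ALLOC][15-18 ALLOC][19-52 FREE]
Op 7: e = malloc(14) -> e = 19; heap: [0-14 ALLOC][15-18 ALLOC][19-32 ALLOC][33-52 FREE]
malloc(20): first-fit scan over [0-14 ALLOC][15-18 ALLOC][19-32 ALLOC][33-52 FREE] -> 33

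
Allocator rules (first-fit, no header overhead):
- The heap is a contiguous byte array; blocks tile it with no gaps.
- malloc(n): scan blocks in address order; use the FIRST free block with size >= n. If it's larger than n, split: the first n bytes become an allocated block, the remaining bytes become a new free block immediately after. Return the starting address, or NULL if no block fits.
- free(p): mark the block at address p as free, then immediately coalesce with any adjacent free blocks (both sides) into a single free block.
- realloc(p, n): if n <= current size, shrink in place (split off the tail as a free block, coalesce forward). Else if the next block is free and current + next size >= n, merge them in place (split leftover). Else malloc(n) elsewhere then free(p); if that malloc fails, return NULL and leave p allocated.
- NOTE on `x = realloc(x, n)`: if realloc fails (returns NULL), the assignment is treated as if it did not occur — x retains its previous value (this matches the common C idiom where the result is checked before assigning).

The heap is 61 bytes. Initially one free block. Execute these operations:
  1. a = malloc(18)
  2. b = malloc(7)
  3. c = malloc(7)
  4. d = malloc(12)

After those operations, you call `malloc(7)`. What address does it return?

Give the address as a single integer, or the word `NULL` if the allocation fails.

Op 1: a = malloc(18) -> a = 0; heap: [0-17 ALLOC][18-60 FREE]
Op 2: b = malloc(7) -> b = 18; heap: [0-17 ALLOC][18-24 ALLOC][25-60 FREE]
Op 3: c = malloc(7) -> c = 25; heap: [0-17 ALLOC][18-24 ALLOC][25-31 ALLOC][32-60 FREE]
Op 4: d = malloc(12) -> d = 32; heap: [0-17 ALLOC][18-24 ALLOC][25-31 ALLOC][32-43 ALLOC][44-60 FREE]
malloc(7): first-fit scan over [0-17 ALLOC][18-24 ALLOC][25-31 ALLOC][32-43 ALLOC][44-60 FREE] -> 44

Answer: 44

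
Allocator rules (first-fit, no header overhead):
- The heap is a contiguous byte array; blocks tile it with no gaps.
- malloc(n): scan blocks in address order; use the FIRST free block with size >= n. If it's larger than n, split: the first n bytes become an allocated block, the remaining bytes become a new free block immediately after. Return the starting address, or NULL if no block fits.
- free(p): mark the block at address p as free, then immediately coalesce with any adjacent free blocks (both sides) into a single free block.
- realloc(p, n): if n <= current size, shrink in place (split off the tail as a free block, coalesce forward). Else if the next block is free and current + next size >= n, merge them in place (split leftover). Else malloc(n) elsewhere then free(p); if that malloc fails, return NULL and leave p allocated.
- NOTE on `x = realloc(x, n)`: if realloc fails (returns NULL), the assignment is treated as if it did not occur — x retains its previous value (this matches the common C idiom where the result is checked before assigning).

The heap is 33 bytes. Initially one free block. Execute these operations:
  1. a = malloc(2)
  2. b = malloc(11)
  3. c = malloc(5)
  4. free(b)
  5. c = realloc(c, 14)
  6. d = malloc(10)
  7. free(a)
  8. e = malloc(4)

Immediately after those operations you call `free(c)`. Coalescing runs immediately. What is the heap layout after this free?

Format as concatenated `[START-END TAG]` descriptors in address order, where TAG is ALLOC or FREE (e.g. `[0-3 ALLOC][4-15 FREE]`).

Op 1: a = malloc(2) -> a = 0; heap: [0-1 ALLOC][2-32 FREE]
Op 2: b = malloc(11) -> b = 2; heap: [0-1 ALLOC][2-12 ALLOC][13-32 FREE]
Op 3: c = malloc(5) -> c = 13; heap: [0-1 ALLOC][2-12 ALLOC][13-17 ALLOC][18-32 FREE]
Op 4: free(b) -> (freed b); heap: [0-1 ALLOC][2-12 FREE][13-17 ALLOC][18-32 FREE]
Op 5: c = realloc(c, 14) -> c = 13; heap: [0-1 ALLOC][2-12 FREE][13-26 ALLOC][27-32 FREE]
Op 6: d = malloc(10) -> d = 2; heap: [0-1 ALLOC][2-11 ALLOC][12-12 FREE][13-26 ALLOC][27-32 FREE]
Op 7: free(a) -> (freed a); heap: [0-1 FREE][2-11 ALLOC][12-12 FREE][13-26 ALLOC][27-32 FREE]
Op 8: e = malloc(4) -> e = 27; heap: [0-1 FREE][2-11 ALLOC][12-12 FREE][13-26 ALLOC][27-30 ALLOC][31-32 FREE]
free(c): c = 13 -> block [13-26 ALLOC]; mark free, coalesce with adjacent free neighbors -> [0-1 FREE][2-11 ALLOC][12-26 FREE][27-30 ALLOC][31-32 FREE]

Answer: [0-1 FREE][2-11 ALLOC][12-26 FREE][27-30 ALLOC][31-32 FREE]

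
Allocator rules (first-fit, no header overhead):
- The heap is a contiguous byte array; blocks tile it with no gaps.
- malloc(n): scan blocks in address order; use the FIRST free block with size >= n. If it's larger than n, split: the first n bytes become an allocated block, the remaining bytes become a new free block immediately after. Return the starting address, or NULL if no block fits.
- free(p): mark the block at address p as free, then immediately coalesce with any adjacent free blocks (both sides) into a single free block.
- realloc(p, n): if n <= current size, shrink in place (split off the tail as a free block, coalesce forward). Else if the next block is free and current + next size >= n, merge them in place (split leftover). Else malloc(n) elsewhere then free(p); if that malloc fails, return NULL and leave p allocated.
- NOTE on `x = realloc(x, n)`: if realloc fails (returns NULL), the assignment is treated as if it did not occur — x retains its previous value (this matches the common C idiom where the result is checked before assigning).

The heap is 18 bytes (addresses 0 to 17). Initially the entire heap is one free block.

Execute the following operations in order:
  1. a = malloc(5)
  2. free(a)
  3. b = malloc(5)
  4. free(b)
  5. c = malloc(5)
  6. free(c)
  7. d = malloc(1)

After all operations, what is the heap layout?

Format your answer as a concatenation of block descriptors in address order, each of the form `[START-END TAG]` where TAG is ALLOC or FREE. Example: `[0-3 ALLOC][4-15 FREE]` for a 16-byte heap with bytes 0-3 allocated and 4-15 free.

Op 1: a = malloc(5) -> a = 0; heap: [0-4 ALLOC][5-17 FREE]
Op 2: free(a) -> (freed a); heap: [0-17 FREE]
Op 3: b = malloc(5) -> b = 0; heap: [0-4 ALLOC][5-17 FREE]
Op 4: free(b) -> (freed b); heap: [0-17 FREE]
Op 5: c = malloc(5) -> c = 0; heap: [0-4 ALLOC][5-17 FREE]
Op 6: free(c) -> (freed c); heap: [0-17 FREE]
Op 7: d = malloc(1) -> d = 0; heap: [0-0 ALLOC][1-17 FREE]

Answer: [0-0 ALLOC][1-17 FREE]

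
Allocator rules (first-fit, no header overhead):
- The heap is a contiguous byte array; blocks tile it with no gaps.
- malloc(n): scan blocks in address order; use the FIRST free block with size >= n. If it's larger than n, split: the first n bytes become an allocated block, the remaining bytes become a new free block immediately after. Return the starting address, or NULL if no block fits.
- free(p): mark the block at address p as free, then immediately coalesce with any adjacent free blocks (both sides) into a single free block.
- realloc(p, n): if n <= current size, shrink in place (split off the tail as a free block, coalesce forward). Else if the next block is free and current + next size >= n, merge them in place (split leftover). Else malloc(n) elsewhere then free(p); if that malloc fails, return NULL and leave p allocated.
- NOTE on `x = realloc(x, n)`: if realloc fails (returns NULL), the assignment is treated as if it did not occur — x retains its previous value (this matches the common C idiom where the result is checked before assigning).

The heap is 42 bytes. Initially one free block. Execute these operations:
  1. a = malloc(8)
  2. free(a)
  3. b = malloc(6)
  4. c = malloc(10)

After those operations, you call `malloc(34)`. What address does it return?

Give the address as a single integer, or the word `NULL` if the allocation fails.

Op 1: a = malloc(8) -> a = 0; heap: [0-7 ALLOC][8-41 FREE]
Op 2: free(a) -> (freed a); heap: [0-41 FREE]
Op 3: b = malloc(6) -> b = 0; heap: [0-5 ALLOC][6-41 FREE]
Op 4: c = malloc(10) -> c = 6; heap: [0-5 ALLOC][6-15 ALLOC][16-41 FREE]
malloc(34): first-fit scan over [0-5 ALLOC][6-15 ALLOC][16-41 FREE] -> NULL

Answer: NULL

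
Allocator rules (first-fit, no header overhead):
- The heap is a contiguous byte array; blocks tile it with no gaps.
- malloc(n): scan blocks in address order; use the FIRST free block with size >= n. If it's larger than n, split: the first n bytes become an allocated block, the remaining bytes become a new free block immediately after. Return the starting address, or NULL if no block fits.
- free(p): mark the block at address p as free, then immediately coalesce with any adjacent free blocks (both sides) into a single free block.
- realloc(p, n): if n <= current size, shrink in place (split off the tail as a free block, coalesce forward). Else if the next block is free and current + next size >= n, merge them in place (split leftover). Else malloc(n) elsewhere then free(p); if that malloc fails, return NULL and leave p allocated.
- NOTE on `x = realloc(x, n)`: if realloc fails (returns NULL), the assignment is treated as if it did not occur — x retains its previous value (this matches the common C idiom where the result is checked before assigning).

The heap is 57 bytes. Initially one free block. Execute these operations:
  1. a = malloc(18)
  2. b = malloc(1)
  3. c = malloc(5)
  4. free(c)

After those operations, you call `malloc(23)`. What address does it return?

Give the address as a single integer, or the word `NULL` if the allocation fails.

Op 1: a = malloc(18) -> a = 0; heap: [0-17 ALLOC][18-56 FREE]
Op 2: b = malloc(1) -> b = 18; heap: [0-17 ALLOC][18-18 ALLOC][19-56 FREE]
Op 3: c = malloc(5) -> c = 19; heap: [0-17 ALLOC][18-18 ALLOC][19-23 ALLOC][24-56 FREE]
Op 4: free(c) -> (freed c); heap: [0-17 ALLOC][18-18 ALLOC][19-56 FREE]
malloc(23): first-fit scan over [0-17 ALLOC][18-18 ALLOC][19-56 FREE] -> 19

Answer: 19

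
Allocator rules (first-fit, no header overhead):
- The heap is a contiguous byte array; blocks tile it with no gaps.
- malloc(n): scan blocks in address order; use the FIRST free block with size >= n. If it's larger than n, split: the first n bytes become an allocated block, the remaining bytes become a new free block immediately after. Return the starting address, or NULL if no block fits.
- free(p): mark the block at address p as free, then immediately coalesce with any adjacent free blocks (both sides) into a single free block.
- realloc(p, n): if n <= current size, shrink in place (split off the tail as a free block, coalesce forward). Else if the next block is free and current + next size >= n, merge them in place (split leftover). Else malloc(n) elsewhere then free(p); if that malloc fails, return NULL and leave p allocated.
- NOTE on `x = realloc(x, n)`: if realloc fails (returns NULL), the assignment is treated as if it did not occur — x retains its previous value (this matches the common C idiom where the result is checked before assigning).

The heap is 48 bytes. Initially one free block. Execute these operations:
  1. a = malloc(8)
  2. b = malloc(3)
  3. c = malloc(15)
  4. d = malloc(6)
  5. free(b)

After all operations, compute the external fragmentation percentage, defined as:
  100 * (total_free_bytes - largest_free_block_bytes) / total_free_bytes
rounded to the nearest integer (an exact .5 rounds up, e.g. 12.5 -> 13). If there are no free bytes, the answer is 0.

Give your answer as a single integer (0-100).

Op 1: a = malloc(8) -> a = 0; heap: [0-7 ALLOC][8-47 FREE]
Op 2: b = malloc(3) -> b = 8; heap: [0-7 ALLOC][8-10 ALLOC][11-47 FREE]
Op 3: c = malloc(15) -> c = 11; heap: [0-7 ALLOC][8-10 ALLOC][11-25 ALLOC][26-47 FREE]
Op 4: d = malloc(6) -> d = 26; heap: [0-7 ALLOC][8-10 ALLOC][11-25 ALLOC][26-31 ALLOC][32-47 FREE]
Op 5: free(b) -> (freed b); heap: [0-7 ALLOC][8-10 FREE][11-25 ALLOC][26-31 ALLOC][32-47 FREE]
Free blocks: [3 16] total_free=19 largest=16 -> 100*(19-16)/19 = 300/19 ≈ 15.789 -> rounds to 16

Answer: 16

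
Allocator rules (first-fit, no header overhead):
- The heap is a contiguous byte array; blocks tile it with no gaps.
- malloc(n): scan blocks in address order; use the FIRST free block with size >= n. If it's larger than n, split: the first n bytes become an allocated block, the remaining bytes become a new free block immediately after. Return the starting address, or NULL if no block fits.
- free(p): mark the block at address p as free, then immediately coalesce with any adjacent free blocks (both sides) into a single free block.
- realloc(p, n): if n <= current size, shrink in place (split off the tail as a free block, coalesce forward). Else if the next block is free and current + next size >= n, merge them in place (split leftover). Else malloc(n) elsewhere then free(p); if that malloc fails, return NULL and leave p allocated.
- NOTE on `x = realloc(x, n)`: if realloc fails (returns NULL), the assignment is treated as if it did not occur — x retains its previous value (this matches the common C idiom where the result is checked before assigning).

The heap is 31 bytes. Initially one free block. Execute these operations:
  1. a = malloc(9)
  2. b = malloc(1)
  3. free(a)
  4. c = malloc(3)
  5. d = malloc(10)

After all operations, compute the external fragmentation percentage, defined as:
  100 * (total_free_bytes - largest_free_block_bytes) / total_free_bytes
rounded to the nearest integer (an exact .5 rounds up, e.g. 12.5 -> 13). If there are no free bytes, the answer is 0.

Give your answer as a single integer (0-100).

Op 1: a = malloc(9) -> a = 0; heap: [0-8 ALLOC][9-30 FREE]
Op 2: b = malloc(1) -> b = 9; heap: [0-8 ALLOC][9-9 ALLOC][10-30 FREE]
Op 3: free(a) -> (freed a); heap: [0-8 FREE][9-9 ALLOC][10-30 FREE]
Op 4: c = malloc(3) -> c = 0; heap: [0-2 ALLOC][3-8 FREE][9-9 ALLOC][10-30 FREE]
Op 5: d = malloc(10) -> d = 10; heap: [0-2 ALLOC][3-8 FREE][9-9 ALLOC][10-19 ALLOC][20-30 FREE]
Free blocks: [6 11] total_free=17 largest=11 -> 100*(17-11)/17 = 600/17 ≈ 35.294 -> rounds to 35

Answer: 35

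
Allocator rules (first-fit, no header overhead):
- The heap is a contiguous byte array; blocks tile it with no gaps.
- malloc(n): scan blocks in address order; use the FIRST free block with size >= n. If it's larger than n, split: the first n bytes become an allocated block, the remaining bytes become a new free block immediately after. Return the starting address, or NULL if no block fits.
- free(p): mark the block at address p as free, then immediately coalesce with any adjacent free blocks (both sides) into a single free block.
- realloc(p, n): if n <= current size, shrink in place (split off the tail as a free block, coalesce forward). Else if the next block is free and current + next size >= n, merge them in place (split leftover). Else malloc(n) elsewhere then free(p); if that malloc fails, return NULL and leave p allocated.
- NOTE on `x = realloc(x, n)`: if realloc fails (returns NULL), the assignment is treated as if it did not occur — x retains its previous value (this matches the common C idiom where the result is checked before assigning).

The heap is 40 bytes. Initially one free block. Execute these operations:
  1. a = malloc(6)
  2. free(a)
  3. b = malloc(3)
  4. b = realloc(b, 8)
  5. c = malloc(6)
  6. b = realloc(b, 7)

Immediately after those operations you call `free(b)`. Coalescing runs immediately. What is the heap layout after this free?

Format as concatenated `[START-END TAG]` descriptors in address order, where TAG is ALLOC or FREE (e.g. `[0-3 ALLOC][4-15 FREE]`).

Answer: [0-7 FREE][8-13 ALLOC][14-39 FREE]

Derivation:
Op 1: a = malloc(6) -> a = 0; heap: [0-5 ALLOC][6-39 FREE]
Op 2: free(a) -> (freed a); heap: [0-39 FREE]
Op 3: b = malloc(3) -> b = 0; heap: [0-2 ALLOC][3-39 FREE]
Op 4: b = realloc(b, 8) -> b = 0; heap: [0-7 ALLOC][8-39 FREE]
Op 5: c = malloc(6) -> c = 8; heap: [0-7 ALLOC][8-13 ALLOC][14-39 FREE]
Op 6: b = realloc(b, 7) -> b = 0; heap: [0-6 ALLOC][7-7 FREE][8-13 ALLOC][14-39 FREE]
free(b): b = 0 -> block [0-6 ALLOC]; mark free, coalesce with adjacent free neighbors -> [0-7 FREE][8-13 ALLOC][14-39 FREE]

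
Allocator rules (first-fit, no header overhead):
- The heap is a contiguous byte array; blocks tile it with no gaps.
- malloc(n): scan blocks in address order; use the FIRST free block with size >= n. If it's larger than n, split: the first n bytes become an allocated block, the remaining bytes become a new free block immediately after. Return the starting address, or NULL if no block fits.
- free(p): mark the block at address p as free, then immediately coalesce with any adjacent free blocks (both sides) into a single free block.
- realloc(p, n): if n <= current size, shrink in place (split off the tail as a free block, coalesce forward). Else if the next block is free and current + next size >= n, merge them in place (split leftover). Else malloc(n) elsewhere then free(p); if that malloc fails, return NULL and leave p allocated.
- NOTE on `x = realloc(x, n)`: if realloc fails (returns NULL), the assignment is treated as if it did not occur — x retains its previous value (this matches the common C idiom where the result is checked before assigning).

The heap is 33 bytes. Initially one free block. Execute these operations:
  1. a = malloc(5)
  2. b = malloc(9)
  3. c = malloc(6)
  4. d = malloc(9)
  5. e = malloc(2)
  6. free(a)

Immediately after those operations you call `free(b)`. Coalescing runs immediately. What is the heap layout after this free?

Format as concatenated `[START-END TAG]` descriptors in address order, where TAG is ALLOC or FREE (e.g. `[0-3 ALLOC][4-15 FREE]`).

Op 1: a = malloc(5) -> a = 0; heap: [0-4 ALLOC][5-32 FREE]
Op 2: b = malloc(9) -> b = 5; heap: [0-4 ALLOC][5-13 ALLOC][14-32 FREE]
Op 3: c = malloc(6) -> c = 14; heap: [0-4 ALLOC][5-13 ALLOC][14-19 ALLOC][20-32 FREE]
Op 4: d = malloc(9) -> d = 20; heap: [0-4 ALLOC][5-13 ALLOC][14-19 ALLOC][20-28 ALLOC][29-32 FREE]
Op 5: e = malloc(2) -> e = 29; heap: [0-4 ALLOC][5-13 ALLOC][14-19 ALLOC][20-28 ALLOC][29-30 ALLOC][31-32 FREE]
Op 6: free(a) -> (freed a); heap: [0-4 FREE][5-13 ALLOC][14-19 ALLOC][20-28 ALLOC][29-30 ALLOC][31-32 FREE]
free(b): b = 5 -> block [5-13 ALLOC]; mark free, coalesce with adjacent free neighbors -> [0-13 FREE][14-19 ALLOC][20-28 ALLOC][29-30 ALLOC][31-32 FREE]

Answer: [0-13 FREE][14-19 ALLOC][20-28 ALLOC][29-30 ALLOC][31-32 FREE]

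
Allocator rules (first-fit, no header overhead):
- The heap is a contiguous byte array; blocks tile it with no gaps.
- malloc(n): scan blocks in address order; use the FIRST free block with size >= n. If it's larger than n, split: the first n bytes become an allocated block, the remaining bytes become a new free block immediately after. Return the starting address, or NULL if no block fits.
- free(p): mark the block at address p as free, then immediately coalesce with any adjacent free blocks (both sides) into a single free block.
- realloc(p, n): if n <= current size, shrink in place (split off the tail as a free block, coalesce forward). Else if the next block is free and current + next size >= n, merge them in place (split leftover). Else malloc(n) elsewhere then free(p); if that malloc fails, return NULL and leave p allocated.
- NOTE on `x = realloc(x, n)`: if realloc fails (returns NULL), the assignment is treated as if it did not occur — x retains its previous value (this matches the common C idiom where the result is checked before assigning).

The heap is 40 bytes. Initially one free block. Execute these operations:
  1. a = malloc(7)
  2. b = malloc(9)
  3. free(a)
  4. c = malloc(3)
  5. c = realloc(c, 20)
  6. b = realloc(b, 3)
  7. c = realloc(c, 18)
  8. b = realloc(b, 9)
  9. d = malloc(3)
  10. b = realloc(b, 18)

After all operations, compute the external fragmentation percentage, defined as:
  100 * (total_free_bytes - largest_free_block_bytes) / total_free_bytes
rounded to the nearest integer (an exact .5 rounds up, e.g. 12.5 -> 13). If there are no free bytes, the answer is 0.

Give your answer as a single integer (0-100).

Op 1: a = malloc(7) -> a = 0; heap: [0-6 ALLOC][7-39 FREE]
Op 2: b = malloc(9) -> b = 7; heap: [0-6 ALLOC][7-15 ALLOC][16-39 FREE]
Op 3: free(a) -> (freed a); heap: [0-6 FREE][7-15 ALLOC][16-39 FREE]
Op 4: c = malloc(3) -> c = 0; heap: [0-2 ALLOC][3-6 FREE][7-15 ALLOC][16-39 FREE]
Op 5: c = realloc(c, 20) -> c = 16; heap: [0-6 FREE][7-15 ALLOC][16-35 ALLOC][36-39 FREE]
Op 6: b = realloc(b, 3) -> b = 7; heap: [0-6 FREE][7-9 ALLOC][10-15 FREE][16-35 ALLOC][36-39 FREE]
Op 7: c = realloc(c, 18) -> c = 16; heap: [0-6 FREE][7-9 ALLOC][10-15 FREE][16-33 ALLOC][34-39 FREE]
Op 8: b = realloc(b, 9) -> b = 7; heap: [0-6 FREE][7-15 ALLOC][16-33 ALLOC][34-39 FREE]
Op 9: d = malloc(3) -> d = 0; heap: [0-2 ALLOC][3-6 FREE][7-15 ALLOC][16-33 ALLOC][34-39 FREE]
Op 10: b = realloc(b, 18) -> NULL (b unchanged); heap: [0-2 ALLOC][3-6 FREE][7-15 ALLOC][16-33 ALLOC][34-39 FREE]
Free blocks: [4 6] total_free=10 largest=6 -> 100*(10-6)/10 = 400/10 = 40

Answer: 40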